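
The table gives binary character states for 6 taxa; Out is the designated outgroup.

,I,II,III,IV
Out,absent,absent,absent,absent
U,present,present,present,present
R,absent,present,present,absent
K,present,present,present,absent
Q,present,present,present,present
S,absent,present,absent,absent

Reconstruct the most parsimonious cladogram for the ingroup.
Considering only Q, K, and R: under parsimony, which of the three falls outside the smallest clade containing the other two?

R

The outgroup has state 'absent' for every character, so 'present' is the derived state throughout.
I: derived state 'present' in K, Q, and U only — synapomorphy for {K, Q, U}.
II (derived state 'present') is shared by all ingroup taxa — unites the whole ingroup.
III (derived state 'present') is shared by K, Q, R, and U — a synapomorphy uniting that clade.
Only Q and U show the derived state 'present' for IV, supporting them as a clade.
Most parsimonious ingroup topology: ((((U,Q),K),R),S).
Q and K share a more recent common ancestor with each other than either does with R, so R is the least closely related of the three.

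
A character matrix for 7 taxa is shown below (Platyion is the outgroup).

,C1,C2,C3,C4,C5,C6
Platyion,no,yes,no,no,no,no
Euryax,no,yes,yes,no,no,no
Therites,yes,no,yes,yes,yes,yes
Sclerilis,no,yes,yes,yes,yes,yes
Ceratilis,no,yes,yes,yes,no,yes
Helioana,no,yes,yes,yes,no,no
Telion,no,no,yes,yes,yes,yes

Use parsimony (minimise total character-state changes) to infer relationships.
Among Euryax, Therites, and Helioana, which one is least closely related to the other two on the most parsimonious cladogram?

Euryax

Character polarity is set by the outgroup: the derived state is whichever differs from the outgroup's state, so for C2 the derived state is 'no', and for the remaining characters it is 'yes'.
C1: derived state 'yes' in Therites only — an autapomorphy, so it tells us nothing about relationships among taxa.
C2 (derived state 'no') is shared by Telion and Therites — a synapomorphy uniting that clade.
C3 (derived state 'yes') is shared by all ingroup taxa — unites the whole ingroup.
C4 (derived state 'yes') is shared by Ceratilis, Helioana, Sclerilis, Telion, and Therites — a synapomorphy uniting that clade.
Only Sclerilis, Telion, and Therites show the derived state 'yes' for C5, supporting them as a clade.
C6 (derived state 'yes') is shared by Ceratilis, Sclerilis, Telion, and Therites — a synapomorphy uniting that clade.
Most parsimonious ingroup topology: (Euryax,((((Therites,Telion),Sclerilis),Ceratilis),Helioana)).
Helioana and Therites share a more recent common ancestor with each other than either does with Euryax, so Euryax is the least closely related of the three.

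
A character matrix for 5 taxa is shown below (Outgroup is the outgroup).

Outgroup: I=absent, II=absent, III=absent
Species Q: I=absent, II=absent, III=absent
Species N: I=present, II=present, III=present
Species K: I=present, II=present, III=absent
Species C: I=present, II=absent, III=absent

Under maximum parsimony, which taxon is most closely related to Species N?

The outgroup has state 'absent' for every character, so 'present' is the derived state throughout.
Only Species C, Species K, and Species N show the derived state 'present' for I, supporting them as a clade.
Only Species K and Species N show the derived state 'present' for II, supporting them as a clade.
III: derived state 'present' in Species N only — an autapomorphy, so it tells us nothing about relationships among taxa.
Most parsimonious ingroup topology: (Species Q,((Species N,Species K),Species C)).
Species N and Species K form a cherry on this tree, so they are sister taxa.

Species K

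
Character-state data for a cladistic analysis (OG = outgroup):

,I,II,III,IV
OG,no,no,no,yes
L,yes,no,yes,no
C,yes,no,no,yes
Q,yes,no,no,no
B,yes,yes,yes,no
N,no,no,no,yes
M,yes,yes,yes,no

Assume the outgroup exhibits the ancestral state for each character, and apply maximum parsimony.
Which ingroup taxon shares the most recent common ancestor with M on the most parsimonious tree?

B

Character polarity is set by the outgroup: the derived state is whichever differs from the outgroup's state, so for IV the derived state is 'no', and for the remaining characters it is 'yes'.
I: derived state 'yes' in B, C, L, M, and Q only — synapomorphy for {B, C, L, M, Q}.
II: derived state 'yes' in B and M only — synapomorphy for {B, M}.
Only B, L, and M show the derived state 'yes' for III, supporting them as a clade.
IV: derived state 'no' in B, L, M, and Q only — synapomorphy for {B, L, M, Q}.
Most parsimonious ingroup topology: ((((L,(B,M)),Q),C),N).
M and B form a cherry on this tree, so they are sister taxa.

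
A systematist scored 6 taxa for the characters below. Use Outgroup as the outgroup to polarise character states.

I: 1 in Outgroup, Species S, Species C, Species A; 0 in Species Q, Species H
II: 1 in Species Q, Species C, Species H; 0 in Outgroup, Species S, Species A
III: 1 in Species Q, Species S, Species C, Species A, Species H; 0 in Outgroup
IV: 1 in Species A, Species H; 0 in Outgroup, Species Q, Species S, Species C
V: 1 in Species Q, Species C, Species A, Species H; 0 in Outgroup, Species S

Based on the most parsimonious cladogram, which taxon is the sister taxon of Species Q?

Species H

Character polarity is set by the outgroup: the derived state is whichever differs from the outgroup's state, so for I the derived state is '0', and for the remaining characters it is '1'.
Only Species H and Species Q show the derived state '0' for I, supporting them as a clade.
II (derived state '1') is shared by Species C, Species H, and Species Q — a synapomorphy uniting that clade.
III (derived state '1') is shared by all ingroup taxa — unites the whole ingroup.
IV groups Species A and Species H, which is incompatible with the clades supported by the remaining characters; treating it as convergent (homoplasy) costs fewer steps than any alternative tree.
Only Species A, Species C, Species H, and Species Q show the derived state '1' for V, supporting them as a clade.
Most parsimonious ingroup topology: ((((Species Q,Species H),Species C),Species A),Species S).
Species Q and Species H form a cherry on this tree, so they are sister taxa.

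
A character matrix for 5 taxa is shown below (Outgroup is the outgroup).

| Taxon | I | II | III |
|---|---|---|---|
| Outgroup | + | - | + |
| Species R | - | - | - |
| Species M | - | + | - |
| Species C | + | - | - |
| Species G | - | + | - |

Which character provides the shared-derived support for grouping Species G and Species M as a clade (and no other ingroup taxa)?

Character polarity is set by the outgroup: the derived state is whichever differs from the outgroup's state, so for I, III the derived state is '-', and for the remaining characters it is '+'.
I: derived state '-' in Species G, Species M, and Species R only — synapomorphy for {Species G, Species M, Species R}.
II (derived state '+') is shared by Species G and Species M — a synapomorphy uniting that clade.
All ingroup taxa share the derived state '-' for III; it defines the ingroup but does not resolve relationships within it.
Most parsimonious ingroup topology: ((Species R,(Species M,Species G)),Species C).
The clade {Species G, Species M} is supported by II: its derived state '+' occurs in exactly those taxa and in no other taxon (including the outgroup).

II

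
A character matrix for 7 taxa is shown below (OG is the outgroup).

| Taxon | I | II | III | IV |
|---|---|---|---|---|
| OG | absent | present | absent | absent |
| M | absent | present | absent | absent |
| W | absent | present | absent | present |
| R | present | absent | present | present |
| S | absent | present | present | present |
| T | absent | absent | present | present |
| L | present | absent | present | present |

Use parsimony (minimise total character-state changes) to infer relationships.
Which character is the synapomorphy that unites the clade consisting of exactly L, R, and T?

Character polarity is set by the outgroup: the derived state is whichever differs from the outgroup's state, so for II the derived state is 'absent', and for the remaining characters it is 'present'.
I (derived state 'present') is shared by L and R — a synapomorphy uniting that clade.
II (derived state 'absent') is shared by L, R, and T — a synapomorphy uniting that clade.
III (derived state 'present') is shared by L, R, S, and T — a synapomorphy uniting that clade.
Only L, R, S, T, and W show the derived state 'present' for IV, supporting them as a clade.
Most parsimonious ingroup topology: (M,(W,(((R,L),T),S))).
The clade {L, R, T} is supported by II: its derived state 'absent' occurs in exactly those taxa and in no other taxon (including the outgroup).

II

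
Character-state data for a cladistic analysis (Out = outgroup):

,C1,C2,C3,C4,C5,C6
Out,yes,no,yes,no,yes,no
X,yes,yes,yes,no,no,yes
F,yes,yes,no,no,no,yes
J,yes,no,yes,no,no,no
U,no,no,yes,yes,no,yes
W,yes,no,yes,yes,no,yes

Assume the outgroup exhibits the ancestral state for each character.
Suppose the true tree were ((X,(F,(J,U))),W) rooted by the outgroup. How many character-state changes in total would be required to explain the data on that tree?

Map each character onto ((X,(F,(J,U))),W) (rooted by Out) and count the minimum state changes it requires (Fitch parsimony):
C1: 1; C2: 2; C3: 1; C4: 2; C5: 1; C6: 2.
Total tree length = 9.

9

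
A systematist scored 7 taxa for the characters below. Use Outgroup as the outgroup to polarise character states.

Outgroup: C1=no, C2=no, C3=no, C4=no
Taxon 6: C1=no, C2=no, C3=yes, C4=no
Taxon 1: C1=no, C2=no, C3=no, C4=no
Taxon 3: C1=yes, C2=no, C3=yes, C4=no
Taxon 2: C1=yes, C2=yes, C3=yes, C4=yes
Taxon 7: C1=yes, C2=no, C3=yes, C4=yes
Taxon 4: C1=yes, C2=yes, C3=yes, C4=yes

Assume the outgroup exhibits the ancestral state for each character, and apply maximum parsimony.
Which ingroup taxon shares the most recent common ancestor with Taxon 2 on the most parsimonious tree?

Taxon 4

The outgroup has state 'no' for every character, so 'yes' is the derived state throughout.
Only Taxon 2, Taxon 3, Taxon 4, and Taxon 7 show the derived state 'yes' for C1, supporting them as a clade.
Only Taxon 2 and Taxon 4 show the derived state 'yes' for C2, supporting them as a clade.
Only Taxon 2, Taxon 3, Taxon 4, Taxon 6, and Taxon 7 show the derived state 'yes' for C3, supporting them as a clade.
C4 (derived state 'yes') is shared by Taxon 2, Taxon 4, and Taxon 7 — a synapomorphy uniting that clade.
Most parsimonious ingroup topology: ((Taxon 6,(Taxon 3,((Taxon 2,Taxon 4),Taxon 7))),Taxon 1).
Taxon 2 and Taxon 4 form a cherry on this tree, so they are sister taxa.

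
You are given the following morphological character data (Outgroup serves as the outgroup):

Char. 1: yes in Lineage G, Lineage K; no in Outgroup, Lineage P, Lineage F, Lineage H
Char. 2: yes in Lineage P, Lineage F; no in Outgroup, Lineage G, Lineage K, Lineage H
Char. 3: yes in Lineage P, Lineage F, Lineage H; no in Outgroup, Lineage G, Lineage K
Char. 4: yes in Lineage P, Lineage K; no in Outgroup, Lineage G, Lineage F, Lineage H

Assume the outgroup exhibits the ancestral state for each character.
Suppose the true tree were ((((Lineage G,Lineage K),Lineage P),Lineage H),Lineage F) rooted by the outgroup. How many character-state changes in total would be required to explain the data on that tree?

Map each character onto ((((Lineage G,Lineage K),Lineage P),Lineage H),Lineage F) (rooted by Outgroup) and count the minimum state changes it requires (Fitch parsimony):
Char. 1: 1; Char. 2: 2; Char. 3: 2; Char. 4: 2.
Total tree length = 7.

7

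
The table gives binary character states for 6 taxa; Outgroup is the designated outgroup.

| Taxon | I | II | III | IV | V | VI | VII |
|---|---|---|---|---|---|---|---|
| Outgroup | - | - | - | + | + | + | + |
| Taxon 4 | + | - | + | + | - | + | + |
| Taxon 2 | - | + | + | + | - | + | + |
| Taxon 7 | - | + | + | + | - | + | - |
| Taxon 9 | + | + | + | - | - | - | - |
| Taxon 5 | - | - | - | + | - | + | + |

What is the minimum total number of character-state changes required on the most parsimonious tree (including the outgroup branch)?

Character polarity is set by the outgroup: the derived state is whichever differs from the outgroup's state, so for IV, V, VI, VII the derived state is '-', and for the remaining characters it is '+'.
I (state '+') occurs in Taxon 4 and Taxon 9 but conflicts with the nesting implied by the other characters — most parsimoniously interpreted as homoplasy.
II (derived state '+') is shared by Taxon 2, Taxon 7, and Taxon 9 — a synapomorphy uniting that clade.
Only Taxon 2, Taxon 4, Taxon 7, and Taxon 9 show the derived state '+' for III, supporting them as a clade.
IV (derived state '-') is unique to Taxon 9 (autapomorphy; uninformative for grouping).
All ingroup taxa share the derived state '-' for V; it defines the ingroup but does not resolve relationships within it.
VI: derived state '-' in Taxon 9 only — an autapomorphy, so it tells us nothing about relationships among taxa.
VII (derived state '-') is shared by Taxon 7 and Taxon 9 — a synapomorphy uniting that clade.
Most parsimonious ingroup topology: ((Taxon 4,(Taxon 2,(Taxon 7,Taxon 9))),Taxon 5).
Changes per character on this tree: I: 2; II: 1; III: 1; IV: 1; V: 1; VI: 1; VII: 1.
Total = 8.

8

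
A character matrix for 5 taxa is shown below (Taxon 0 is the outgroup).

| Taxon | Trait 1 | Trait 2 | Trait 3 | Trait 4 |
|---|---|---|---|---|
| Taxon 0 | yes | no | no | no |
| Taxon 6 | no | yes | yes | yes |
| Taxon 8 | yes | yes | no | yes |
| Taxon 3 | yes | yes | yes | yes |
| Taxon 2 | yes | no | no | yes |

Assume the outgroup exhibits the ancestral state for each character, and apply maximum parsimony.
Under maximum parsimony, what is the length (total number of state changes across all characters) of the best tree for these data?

Character polarity is set by the outgroup: the derived state is whichever differs from the outgroup's state, so for Trait 1 the derived state is 'no', and for the remaining characters it is 'yes'.
Trait 1 (derived state 'no') is unique to Taxon 6 (autapomorphy; uninformative for grouping).
Trait 2: derived state 'yes' in Taxon 3, Taxon 6, and Taxon 8 only — synapomorphy for {Taxon 3, Taxon 6, Taxon 8}.
Only Taxon 3 and Taxon 6 show the derived state 'yes' for Trait 3, supporting them as a clade.
Trait 4 (derived state 'yes') is shared by all ingroup taxa — unites the whole ingroup.
Most parsimonious ingroup topology: (((Taxon 6,Taxon 3),Taxon 8),Taxon 2).
Changes per character on this tree: Trait 1: 1; Trait 2: 1; Trait 3: 1; Trait 4: 1.
Total = 4.

4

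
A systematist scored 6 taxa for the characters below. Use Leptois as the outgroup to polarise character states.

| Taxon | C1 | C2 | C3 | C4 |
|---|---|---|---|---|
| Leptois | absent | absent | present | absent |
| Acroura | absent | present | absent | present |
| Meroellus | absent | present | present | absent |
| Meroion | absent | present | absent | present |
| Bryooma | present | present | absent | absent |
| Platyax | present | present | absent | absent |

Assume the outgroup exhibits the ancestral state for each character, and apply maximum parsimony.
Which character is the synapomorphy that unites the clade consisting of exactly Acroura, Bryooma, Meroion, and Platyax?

C3

Character polarity is set by the outgroup: the derived state is whichever differs from the outgroup's state, so for C3 the derived state is 'absent', and for the remaining characters it is 'present'.
Only Bryooma and Platyax show the derived state 'present' for C1, supporting them as a clade.
C2 (derived state 'present') is shared by all ingroup taxa — unites the whole ingroup.
C3 (derived state 'absent') is shared by Acroura, Bryooma, Meroion, and Platyax — a synapomorphy uniting that clade.
Only Acroura and Meroion show the derived state 'present' for C4, supporting them as a clade.
Most parsimonious ingroup topology: (((Acroura,Meroion),(Bryooma,Platyax)),Meroellus).
The clade {Acroura, Bryooma, Meroion, Platyax} is supported by C3: its derived state 'absent' occurs in exactly those taxa and in no other taxon (including the outgroup).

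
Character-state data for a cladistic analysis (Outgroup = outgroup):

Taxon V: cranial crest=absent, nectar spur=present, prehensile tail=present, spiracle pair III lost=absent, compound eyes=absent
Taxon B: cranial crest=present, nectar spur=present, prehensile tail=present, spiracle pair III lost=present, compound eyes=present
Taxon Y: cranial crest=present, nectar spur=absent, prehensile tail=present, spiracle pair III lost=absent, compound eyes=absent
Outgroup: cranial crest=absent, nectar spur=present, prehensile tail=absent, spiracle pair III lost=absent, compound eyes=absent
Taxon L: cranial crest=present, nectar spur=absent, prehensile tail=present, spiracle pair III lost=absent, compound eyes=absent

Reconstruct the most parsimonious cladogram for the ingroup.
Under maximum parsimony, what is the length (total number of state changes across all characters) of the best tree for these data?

5

Character polarity is set by the outgroup: the derived state is whichever differs from the outgroup's state, so for nectar spur the derived state is 'absent', and for the remaining characters it is 'present'.
cranial crest (derived state 'present') is shared by Taxon B, Taxon L, and Taxon Y — a synapomorphy uniting that clade.
nectar spur (derived state 'absent') is shared by Taxon L and Taxon Y — a synapomorphy uniting that clade.
prehensile tail (derived state 'present') is shared by all ingroup taxa — unites the whole ingroup.
spiracle pair III lost: derived state 'present' in Taxon B only — an autapomorphy, so it tells us nothing about relationships among taxa.
compound eyes: derived state 'present' in Taxon B only — an autapomorphy, so it tells us nothing about relationships among taxa.
Most parsimonious ingroup topology: (((Taxon Y,Taxon L),Taxon B),Taxon V).
Changes per character on this tree: cranial crest: 1; nectar spur: 1; prehensile tail: 1; spiracle pair III lost: 1; compound eyes: 1.
Total = 5.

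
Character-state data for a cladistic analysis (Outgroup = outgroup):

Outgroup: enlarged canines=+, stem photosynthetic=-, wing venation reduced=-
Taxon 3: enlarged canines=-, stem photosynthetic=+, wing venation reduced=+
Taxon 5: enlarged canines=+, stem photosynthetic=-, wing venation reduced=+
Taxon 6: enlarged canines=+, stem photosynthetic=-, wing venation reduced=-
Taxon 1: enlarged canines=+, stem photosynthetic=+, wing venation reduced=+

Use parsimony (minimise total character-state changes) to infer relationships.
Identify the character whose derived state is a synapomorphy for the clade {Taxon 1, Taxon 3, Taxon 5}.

Character polarity is set by the outgroup: the derived state is whichever differs from the outgroup's state, so for enlarged canines the derived state is '-', and for the remaining characters it is '+'.
enlarged canines (derived state '-') is unique to Taxon 3 (autapomorphy; uninformative for grouping).
stem photosynthetic: derived state '+' in Taxon 1 and Taxon 3 only — synapomorphy for {Taxon 1, Taxon 3}.
wing venation reduced (derived state '+') is shared by Taxon 1, Taxon 3, and Taxon 5 — a synapomorphy uniting that clade.
Most parsimonious ingroup topology: (((Taxon 3,Taxon 1),Taxon 5),Taxon 6).
The clade {Taxon 1, Taxon 3, Taxon 5} is supported by wing venation reduced: its derived state '+' occurs in exactly those taxa and in no other taxon (including the outgroup).

wing venation reduced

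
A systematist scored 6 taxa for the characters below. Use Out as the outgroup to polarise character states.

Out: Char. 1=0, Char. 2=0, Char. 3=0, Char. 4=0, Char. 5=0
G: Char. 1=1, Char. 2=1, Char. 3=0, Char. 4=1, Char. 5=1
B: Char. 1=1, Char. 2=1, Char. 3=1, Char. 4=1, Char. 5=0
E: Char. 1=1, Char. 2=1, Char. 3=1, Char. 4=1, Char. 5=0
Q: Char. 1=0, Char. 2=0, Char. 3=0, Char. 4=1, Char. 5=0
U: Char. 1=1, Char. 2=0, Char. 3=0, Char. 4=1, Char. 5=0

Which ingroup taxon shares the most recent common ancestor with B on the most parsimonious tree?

E

The outgroup has state '0' for every character, so '1' is the derived state throughout.
Char. 1 (derived state '1') is shared by B, E, G, and U — a synapomorphy uniting that clade.
Char. 2: derived state '1' in B, E, and G only — synapomorphy for {B, E, G}.
Only B and E show the derived state '1' for Char. 3, supporting them as a clade.
All ingroup taxa share the derived state '1' for Char. 4; it defines the ingroup but does not resolve relationships within it.
Char. 5: derived state '1' in G only — an autapomorphy, so it tells us nothing about relationships among taxa.
Most parsimonious ingroup topology: (((G,(B,E)),U),Q).
B and E form a cherry on this tree, so they are sister taxa.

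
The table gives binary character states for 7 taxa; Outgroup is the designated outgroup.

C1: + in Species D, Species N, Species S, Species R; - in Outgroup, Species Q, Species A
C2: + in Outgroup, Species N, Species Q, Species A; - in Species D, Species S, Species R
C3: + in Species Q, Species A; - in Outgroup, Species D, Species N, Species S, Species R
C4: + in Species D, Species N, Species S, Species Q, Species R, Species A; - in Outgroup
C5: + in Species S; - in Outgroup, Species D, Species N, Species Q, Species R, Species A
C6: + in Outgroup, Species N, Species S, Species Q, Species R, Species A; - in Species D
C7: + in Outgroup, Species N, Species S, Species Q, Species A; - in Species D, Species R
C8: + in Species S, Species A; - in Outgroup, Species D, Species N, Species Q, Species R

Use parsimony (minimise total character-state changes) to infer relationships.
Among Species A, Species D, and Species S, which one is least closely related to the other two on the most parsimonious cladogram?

Species A

Character polarity is set by the outgroup: the derived state is whichever differs from the outgroup's state, so for C2, C6, C7 the derived state is '-', and for the remaining characters it is '+'.
Only Species D, Species N, Species R, and Species S show the derived state '+' for C1, supporting them as a clade.
C2 (derived state '-') is shared by Species D, Species R, and Species S — a synapomorphy uniting that clade.
C3 (derived state '+') is shared by Species A and Species Q — a synapomorphy uniting that clade.
All ingroup taxa share the derived state '+' for C4; it defines the ingroup but does not resolve relationships within it.
C5 (derived state '+') is unique to Species S (autapomorphy; uninformative for grouping).
C6 (derived state '-') is unique to Species D (autapomorphy; uninformative for grouping).
Only Species D and Species R show the derived state '-' for C7, supporting them as a clade.
C8 groups Species A and Species S, which is incompatible with the clades supported by the remaining characters; treating it as convergent (homoplasy) costs fewer steps than any alternative tree.
Most parsimonious ingroup topology: ((((Species D,Species R),Species S),Species N),(Species Q,Species A)).
Species S and Species D share a more recent common ancestor with each other than either does with Species A, so Species A is the least closely related of the three.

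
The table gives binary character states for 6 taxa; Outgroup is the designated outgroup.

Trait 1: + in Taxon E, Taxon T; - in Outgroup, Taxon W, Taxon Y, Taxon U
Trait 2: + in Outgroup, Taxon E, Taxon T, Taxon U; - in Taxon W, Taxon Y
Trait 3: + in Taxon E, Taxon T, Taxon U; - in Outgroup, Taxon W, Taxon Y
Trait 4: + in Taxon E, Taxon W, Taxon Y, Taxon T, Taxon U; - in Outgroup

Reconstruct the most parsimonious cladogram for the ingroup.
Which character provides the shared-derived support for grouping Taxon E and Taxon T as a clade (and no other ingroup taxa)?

Character polarity is set by the outgroup: the derived state is whichever differs from the outgroup's state, so for Trait 2 the derived state is '-', and for the remaining characters it is '+'.
Trait 1 (derived state '+') is shared by Taxon E and Taxon T — a synapomorphy uniting that clade.
Trait 2: derived state '-' in Taxon W and Taxon Y only — synapomorphy for {Taxon W, Taxon Y}.
Trait 3 (derived state '+') is shared by Taxon E, Taxon T, and Taxon U — a synapomorphy uniting that clade.
Trait 4 (derived state '+') is shared by all ingroup taxa — unites the whole ingroup.
Most parsimonious ingroup topology: (((Taxon E,Taxon T),Taxon U),(Taxon W,Taxon Y)).
The clade {Taxon E, Taxon T} is supported by Trait 1: its derived state '+' occurs in exactly those taxa and in no other taxon (including the outgroup).

Trait 1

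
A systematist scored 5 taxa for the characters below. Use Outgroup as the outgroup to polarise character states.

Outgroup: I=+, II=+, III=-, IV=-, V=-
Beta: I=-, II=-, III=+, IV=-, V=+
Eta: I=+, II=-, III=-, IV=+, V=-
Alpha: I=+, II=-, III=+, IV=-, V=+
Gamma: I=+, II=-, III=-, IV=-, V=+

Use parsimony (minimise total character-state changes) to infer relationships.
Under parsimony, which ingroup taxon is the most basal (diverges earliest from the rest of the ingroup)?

Character polarity is set by the outgroup: the derived state is whichever differs from the outgroup's state, so for I, II the derived state is '-', and for the remaining characters it is '+'.
I (derived state '-') is unique to Beta (autapomorphy; uninformative for grouping).
II (derived state '-') is shared by all ingroup taxa — unites the whole ingroup.
III (derived state '+') is shared by Alpha and Beta — a synapomorphy uniting that clade.
IV: derived state '+' in Eta only — an autapomorphy, so it tells us nothing about relationships among taxa.
V (derived state '+') is shared by Alpha, Beta, and Gamma — a synapomorphy uniting that clade.
Most parsimonious ingroup topology: (((Beta,Alpha),Gamma),Eta).
Eta is sister to the clade containing all other ingroup taxa, so it is the earliest-diverging (most basal) ingroup lineage.

Eta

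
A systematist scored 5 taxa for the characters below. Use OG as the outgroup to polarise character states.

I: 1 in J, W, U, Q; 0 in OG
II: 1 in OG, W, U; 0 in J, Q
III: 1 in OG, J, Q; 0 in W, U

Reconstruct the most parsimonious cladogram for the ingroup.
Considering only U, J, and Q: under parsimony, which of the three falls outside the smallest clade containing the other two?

U

Character polarity is set by the outgroup: the derived state is whichever differs from the outgroup's state, so for II, III the derived state is '0', and for the remaining characters it is '1'.
I (derived state '1') is shared by all ingroup taxa — unites the whole ingroup.
Only J and Q show the derived state '0' for II, supporting them as a clade.
III: derived state '0' in U and W only — synapomorphy for {U, W}.
Most parsimonious ingroup topology: ((J,Q),(W,U)).
J and Q share a more recent common ancestor with each other than either does with U, so U is the least closely related of the three.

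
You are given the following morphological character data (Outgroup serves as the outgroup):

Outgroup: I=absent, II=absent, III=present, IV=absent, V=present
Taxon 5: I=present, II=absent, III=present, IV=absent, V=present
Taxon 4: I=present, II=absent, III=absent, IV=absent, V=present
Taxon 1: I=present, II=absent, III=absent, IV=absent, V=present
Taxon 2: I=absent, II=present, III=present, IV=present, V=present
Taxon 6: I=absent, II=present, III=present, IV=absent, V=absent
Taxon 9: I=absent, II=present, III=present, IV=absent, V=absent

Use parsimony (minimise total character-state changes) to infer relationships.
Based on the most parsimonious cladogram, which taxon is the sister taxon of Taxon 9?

Taxon 6

Character polarity is set by the outgroup: the derived state is whichever differs from the outgroup's state, so for III, V the derived state is 'absent', and for the remaining characters it is 'present'.
I: derived state 'present' in Taxon 1, Taxon 4, and Taxon 5 only — synapomorphy for {Taxon 1, Taxon 4, Taxon 5}.
Only Taxon 2, Taxon 6, and Taxon 9 show the derived state 'present' for II, supporting them as a clade.
III (derived state 'absent') is shared by Taxon 1 and Taxon 4 — a synapomorphy uniting that clade.
IV: derived state 'present' in Taxon 2 only — an autapomorphy, so it tells us nothing about relationships among taxa.
Only Taxon 6 and Taxon 9 show the derived state 'absent' for V, supporting them as a clade.
Most parsimonious ingroup topology: ((Taxon 5,(Taxon 4,Taxon 1)),(Taxon 2,(Taxon 6,Taxon 9))).
Taxon 9 and Taxon 6 form a cherry on this tree, so they are sister taxa.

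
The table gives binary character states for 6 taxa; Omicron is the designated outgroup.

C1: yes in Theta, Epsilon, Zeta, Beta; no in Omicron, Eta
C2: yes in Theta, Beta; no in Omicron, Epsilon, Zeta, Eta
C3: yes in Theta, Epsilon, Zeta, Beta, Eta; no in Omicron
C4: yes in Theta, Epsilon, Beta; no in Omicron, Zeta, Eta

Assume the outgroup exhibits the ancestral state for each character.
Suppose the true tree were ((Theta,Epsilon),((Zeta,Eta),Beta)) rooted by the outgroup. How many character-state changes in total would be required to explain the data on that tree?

Map each character onto ((Theta,Epsilon),((Zeta,Eta),Beta)) (rooted by Omicron) and count the minimum state changes it requires (Fitch parsimony):
C1: 2; C2: 2; C3: 1; C4: 2.
Total tree length = 7.

7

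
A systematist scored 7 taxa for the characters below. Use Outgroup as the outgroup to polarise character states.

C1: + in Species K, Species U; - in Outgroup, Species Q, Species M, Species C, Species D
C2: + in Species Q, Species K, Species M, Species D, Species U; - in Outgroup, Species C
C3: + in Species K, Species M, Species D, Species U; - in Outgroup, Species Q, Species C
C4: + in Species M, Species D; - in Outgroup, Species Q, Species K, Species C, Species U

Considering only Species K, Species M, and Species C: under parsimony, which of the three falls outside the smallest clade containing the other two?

Species C

The outgroup has state '-' for every character, so '+' is the derived state throughout.
Only Species K and Species U show the derived state '+' for C1, supporting them as a clade.
Only Species D, Species K, Species M, Species Q, and Species U show the derived state '+' for C2, supporting them as a clade.
Only Species D, Species K, Species M, and Species U show the derived state '+' for C3, supporting them as a clade.
C4 (derived state '+') is shared by Species D and Species M — a synapomorphy uniting that clade.
Most parsimonious ingroup topology: ((Species Q,((Species K,Species U),(Species M,Species D))),Species C).
Species K and Species M share a more recent common ancestor with each other than either does with Species C, so Species C is the least closely related of the three.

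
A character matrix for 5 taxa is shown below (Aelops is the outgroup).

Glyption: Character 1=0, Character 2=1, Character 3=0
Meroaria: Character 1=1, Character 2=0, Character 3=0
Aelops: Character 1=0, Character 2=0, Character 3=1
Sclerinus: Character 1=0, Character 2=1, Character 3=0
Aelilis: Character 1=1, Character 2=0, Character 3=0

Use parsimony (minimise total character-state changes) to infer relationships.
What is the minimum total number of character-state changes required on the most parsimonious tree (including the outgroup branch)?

Character polarity is set by the outgroup: the derived state is whichever differs from the outgroup's state, so for Character 3 the derived state is '0', and for the remaining characters it is '1'.
Only Aelilis and Meroaria show the derived state '1' for Character 1, supporting them as a clade.
Character 2 (derived state '1') is shared by Glyption and Sclerinus — a synapomorphy uniting that clade.
All ingroup taxa share the derived state '0' for Character 3; it defines the ingroup but does not resolve relationships within it.
Most parsimonious ingroup topology: ((Glyption,Sclerinus),(Meroaria,Aelilis)).
Changes per character on this tree: Character 1: 1; Character 2: 1; Character 3: 1.
Total = 3.

3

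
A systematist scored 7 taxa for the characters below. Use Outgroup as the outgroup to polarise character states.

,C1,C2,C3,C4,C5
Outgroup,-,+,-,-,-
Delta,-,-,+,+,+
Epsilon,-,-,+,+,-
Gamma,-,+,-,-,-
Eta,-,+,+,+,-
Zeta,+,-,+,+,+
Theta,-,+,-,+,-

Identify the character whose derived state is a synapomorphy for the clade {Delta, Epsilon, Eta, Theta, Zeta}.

C4

Character polarity is set by the outgroup: the derived state is whichever differs from the outgroup's state, so for C2 the derived state is '-', and for the remaining characters it is '+'.
C1 (derived state '+') is unique to Zeta (autapomorphy; uninformative for grouping).
C2: derived state '-' in Delta, Epsilon, and Zeta only — synapomorphy for {Delta, Epsilon, Zeta}.
Only Delta, Epsilon, Eta, and Zeta show the derived state '+' for C3, supporting them as a clade.
C4 (derived state '+') is shared by Delta, Epsilon, Eta, Theta, and Zeta — a synapomorphy uniting that clade.
Only Delta and Zeta show the derived state '+' for C5, supporting them as a clade.
Most parsimonious ingroup topology: (((((Delta,Zeta),Epsilon),Eta),Theta),Gamma).
The clade {Delta, Epsilon, Eta, Theta, Zeta} is supported by C4: its derived state '+' occurs in exactly those taxa and in no other taxon (including the outgroup).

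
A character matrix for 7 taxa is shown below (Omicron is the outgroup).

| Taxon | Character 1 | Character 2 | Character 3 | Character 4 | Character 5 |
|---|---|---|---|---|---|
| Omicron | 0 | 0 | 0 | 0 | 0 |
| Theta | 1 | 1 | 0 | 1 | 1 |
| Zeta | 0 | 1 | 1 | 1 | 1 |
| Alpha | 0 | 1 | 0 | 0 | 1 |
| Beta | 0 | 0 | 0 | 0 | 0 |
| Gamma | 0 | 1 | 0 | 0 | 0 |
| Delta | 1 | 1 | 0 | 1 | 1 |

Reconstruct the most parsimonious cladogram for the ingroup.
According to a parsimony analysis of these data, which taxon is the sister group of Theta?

The outgroup has state '0' for every character, so '1' is the derived state throughout.
Only Delta and Theta show the derived state '1' for Character 1, supporting them as a clade.
Only Alpha, Delta, Gamma, Theta, and Zeta show the derived state '1' for Character 2, supporting them as a clade.
Character 3: derived state '1' in Zeta only — an autapomorphy, so it tells us nothing about relationships among taxa.
Character 4 (derived state '1') is shared by Delta, Theta, and Zeta — a synapomorphy uniting that clade.
Character 5: derived state '1' in Alpha, Delta, Theta, and Zeta only — synapomorphy for {Alpha, Delta, Theta, Zeta}.
Most parsimonious ingroup topology: (((((Theta,Delta),Zeta),Alpha),Gamma),Beta).
Theta and Delta form a cherry on this tree, so they are sister taxa.

Delta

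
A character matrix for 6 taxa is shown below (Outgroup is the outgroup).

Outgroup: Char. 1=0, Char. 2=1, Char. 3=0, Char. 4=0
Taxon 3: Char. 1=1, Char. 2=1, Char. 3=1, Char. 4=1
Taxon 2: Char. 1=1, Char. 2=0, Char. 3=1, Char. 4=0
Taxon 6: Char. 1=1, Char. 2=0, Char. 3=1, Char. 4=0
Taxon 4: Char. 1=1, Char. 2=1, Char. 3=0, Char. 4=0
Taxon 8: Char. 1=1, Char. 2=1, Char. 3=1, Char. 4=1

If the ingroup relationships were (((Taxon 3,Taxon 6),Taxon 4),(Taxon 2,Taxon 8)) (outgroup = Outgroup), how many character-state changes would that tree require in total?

Map each character onto (((Taxon 3,Taxon 6),Taxon 4),(Taxon 2,Taxon 8)) (rooted by Outgroup) and count the minimum state changes it requires (Fitch parsimony):
Char. 1: 1; Char. 2: 2; Char. 3: 2; Char. 4: 2.
Total tree length = 7.

7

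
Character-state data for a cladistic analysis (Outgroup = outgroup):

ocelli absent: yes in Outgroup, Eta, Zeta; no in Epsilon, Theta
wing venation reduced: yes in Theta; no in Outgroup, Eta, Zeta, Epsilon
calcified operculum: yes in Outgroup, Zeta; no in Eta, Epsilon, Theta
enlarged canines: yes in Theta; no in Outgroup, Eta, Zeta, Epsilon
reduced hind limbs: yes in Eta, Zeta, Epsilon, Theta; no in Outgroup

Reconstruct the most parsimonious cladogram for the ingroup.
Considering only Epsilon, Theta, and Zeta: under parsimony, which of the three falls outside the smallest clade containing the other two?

Character polarity is set by the outgroup: the derived state is whichever differs from the outgroup's state, so for ocelli absent, calcified operculum the derived state is 'no', and for the remaining characters it is 'yes'.
ocelli absent (derived state 'no') is shared by Epsilon and Theta — a synapomorphy uniting that clade.
wing venation reduced (derived state 'yes') is unique to Theta (autapomorphy; uninformative for grouping).
Only Epsilon, Eta, and Theta show the derived state 'no' for calcified operculum, supporting them as a clade.
enlarged canines: derived state 'yes' in Theta only — an autapomorphy, so it tells us nothing about relationships among taxa.
All ingroup taxa share the derived state 'yes' for reduced hind limbs; it defines the ingroup but does not resolve relationships within it.
Most parsimonious ingroup topology: ((Eta,(Epsilon,Theta)),Zeta).
Theta and Epsilon share a more recent common ancestor with each other than either does with Zeta, so Zeta is the least closely related of the three.

Zeta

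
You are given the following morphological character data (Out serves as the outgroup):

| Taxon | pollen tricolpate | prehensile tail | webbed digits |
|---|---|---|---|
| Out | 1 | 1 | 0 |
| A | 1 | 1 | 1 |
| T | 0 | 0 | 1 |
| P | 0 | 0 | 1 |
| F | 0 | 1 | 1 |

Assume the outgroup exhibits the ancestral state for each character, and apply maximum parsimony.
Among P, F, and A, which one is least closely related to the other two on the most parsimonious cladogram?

A

Character polarity is set by the outgroup: the derived state is whichever differs from the outgroup's state, so for pollen tricolpate, prehensile tail the derived state is '0', and for the remaining characters it is '1'.
Only F, P, and T show the derived state '0' for pollen tricolpate, supporting them as a clade.
prehensile tail: derived state '0' in P and T only — synapomorphy for {P, T}.
webbed digits (derived state '1') is shared by all ingroup taxa — unites the whole ingroup.
Most parsimonious ingroup topology: (A,((T,P),F)).
P and F share a more recent common ancestor with each other than either does with A, so A is the least closely related of the three.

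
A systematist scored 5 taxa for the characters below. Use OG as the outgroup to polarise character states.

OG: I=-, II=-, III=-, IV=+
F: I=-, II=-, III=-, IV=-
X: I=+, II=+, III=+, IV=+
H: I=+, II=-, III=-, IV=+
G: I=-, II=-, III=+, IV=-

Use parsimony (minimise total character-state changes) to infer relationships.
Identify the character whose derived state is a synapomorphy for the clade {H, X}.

Character polarity is set by the outgroup: the derived state is whichever differs from the outgroup's state, so for IV the derived state is '-', and for the remaining characters it is '+'.
I: derived state '+' in H and X only — synapomorphy for {H, X}.
II (derived state '+') is unique to X (autapomorphy; uninformative for grouping).
III (state '+') occurs in G and X but conflicts with the nesting implied by the other characters — most parsimoniously interpreted as homoplasy.
Only F and G show the derived state '-' for IV, supporting them as a clade.
Most parsimonious ingroup topology: ((F,G),(X,H)).
The clade {H, X} is supported by I: its derived state '+' occurs in exactly those taxa and in no other taxon (including the outgroup).

I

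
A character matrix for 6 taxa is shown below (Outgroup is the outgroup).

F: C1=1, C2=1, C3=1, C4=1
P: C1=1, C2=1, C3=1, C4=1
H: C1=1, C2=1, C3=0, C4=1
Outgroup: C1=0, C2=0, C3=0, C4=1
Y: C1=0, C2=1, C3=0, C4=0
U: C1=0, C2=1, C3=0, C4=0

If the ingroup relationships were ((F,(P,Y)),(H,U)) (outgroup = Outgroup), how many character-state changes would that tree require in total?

Map each character onto ((F,(P,Y)),(H,U)) (rooted by Outgroup) and count the minimum state changes it requires (Fitch parsimony):
C1: 3; C2: 1; C3: 2; C4: 2.
Total tree length = 8.

8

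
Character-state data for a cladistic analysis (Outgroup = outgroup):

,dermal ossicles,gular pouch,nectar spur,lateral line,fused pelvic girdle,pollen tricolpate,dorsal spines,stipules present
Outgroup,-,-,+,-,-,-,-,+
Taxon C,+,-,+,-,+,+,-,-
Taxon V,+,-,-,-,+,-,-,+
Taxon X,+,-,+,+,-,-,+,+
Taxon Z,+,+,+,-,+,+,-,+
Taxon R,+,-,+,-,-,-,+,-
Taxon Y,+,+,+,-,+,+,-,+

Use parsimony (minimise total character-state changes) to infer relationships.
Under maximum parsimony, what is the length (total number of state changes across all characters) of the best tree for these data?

Character polarity is set by the outgroup: the derived state is whichever differs from the outgroup's state, so for nectar spur, stipules present the derived state is '-', and for the remaining characters it is '+'.
All ingroup taxa share the derived state '+' for dermal ossicles; it defines the ingroup but does not resolve relationships within it.
gular pouch (derived state '+') is shared by Taxon Y and Taxon Z — a synapomorphy uniting that clade.
nectar spur: derived state '-' in Taxon V only — an autapomorphy, so it tells us nothing about relationships among taxa.
lateral line: derived state '+' in Taxon X only — an autapomorphy, so it tells us nothing about relationships among taxa.
Only Taxon C, Taxon V, Taxon Y, and Taxon Z show the derived state '+' for fused pelvic girdle, supporting them as a clade.
pollen tricolpate (derived state '+') is shared by Taxon C, Taxon Y, and Taxon Z — a synapomorphy uniting that clade.
Only Taxon R and Taxon X show the derived state '+' for dorsal spines, supporting them as a clade.
stipules present (state '-') occurs in Taxon C and Taxon R but conflicts with the nesting implied by the other characters — most parsimoniously interpreted as homoplasy.
Most parsimonious ingroup topology: (((Taxon C,(Taxon Z,Taxon Y)),Taxon V),(Taxon X,Taxon R)).
Changes per character on this tree: dermal ossicles: 1; gular pouch: 1; nectar spur: 1; lateral line: 1; fused pelvic girdle: 1; pollen tricolpate: 1; dorsal spines: 1; stipules present: 2.
Total = 9.

9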